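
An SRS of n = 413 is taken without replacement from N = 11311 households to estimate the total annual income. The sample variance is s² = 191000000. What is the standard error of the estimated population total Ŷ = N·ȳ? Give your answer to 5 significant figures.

Var(Ŷ) = N²·Var(ȳ) = N²·(1 − n/N)·s²/n.
f = 413/11311 = 0.03651313; Var(ȳ) = 0.96348687·191000000/413 = 445583.52.
Var(Ŷ) = 11311² · 445583.52 = 5.7007386 × 10^13.
SE(Ŷ) = √(5.7007386 × 10^13) = 7.5503 × 10^6.

7.5503 × 10^6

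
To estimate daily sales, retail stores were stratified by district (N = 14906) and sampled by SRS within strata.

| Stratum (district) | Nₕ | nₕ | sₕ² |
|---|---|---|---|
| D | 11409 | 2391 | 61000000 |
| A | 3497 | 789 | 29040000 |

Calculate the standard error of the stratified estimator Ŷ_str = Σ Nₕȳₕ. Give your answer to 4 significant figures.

1.724 × 10^6

Var(Ŷ_str) = Σₕ Nₕ²(1 − fₕ)sₕ²/nₕ.
D: 11409²·(1 − 2391/11409)·61000000/2391 = 2.6248716 × 10^12.
A: 3497²·(1 − 789/3497)·29040000/789 = 3.4854905 × 10^11.
Sum = 2.9734207 × 10^12.
SE = √(2.9734207 × 10^12) = 1.724 × 10^6.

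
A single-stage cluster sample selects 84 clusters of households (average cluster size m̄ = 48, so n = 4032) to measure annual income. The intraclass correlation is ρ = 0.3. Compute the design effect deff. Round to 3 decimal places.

deff = 1 + (48 − 1)·0.3 = 1 + 14.1 = 15.1.

15.100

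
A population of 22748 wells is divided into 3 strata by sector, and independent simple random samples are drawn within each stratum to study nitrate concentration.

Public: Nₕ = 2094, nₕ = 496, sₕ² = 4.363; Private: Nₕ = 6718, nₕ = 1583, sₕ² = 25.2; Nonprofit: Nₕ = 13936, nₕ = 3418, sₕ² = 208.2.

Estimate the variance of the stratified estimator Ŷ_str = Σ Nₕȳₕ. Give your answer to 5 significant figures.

9.5071 × 10^6

Var(Ŷ_str) = Σₕ Nₕ²(1 − fₕ)sₕ²/nₕ.
Public: 2094²·(1 − 496/2094)·4.363/496 = 29434.522.
Private: 6718²·(1 − 1583/6718)·25.2/1583 = 549161.49.
Nonprofit: 13936²·(1 − 3418/13936)·208.2/3418 = 8.9285302 × 10^6.
Sum = 9.5071262 × 10^6.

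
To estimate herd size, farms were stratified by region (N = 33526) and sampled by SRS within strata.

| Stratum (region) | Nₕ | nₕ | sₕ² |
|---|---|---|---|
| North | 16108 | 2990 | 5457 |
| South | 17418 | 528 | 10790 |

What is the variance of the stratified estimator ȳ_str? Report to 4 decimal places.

Var(ȳ_str) = Σₕ Wₕ²(1 − fₕ)sₕ²/nₕ with Wₕ = Nₕ/N, N = 33526.
North: Wₕ = 0.48046292; term = 0.48046292²·(1 − 0.18562205)·5457/2990 = 0.34310617.
South: Wₕ = 0.51953708; term = 0.51953708²·(1 − 0.03031347)·10790/528 = 5.348746.
Sum = 5.6918522.

5.6919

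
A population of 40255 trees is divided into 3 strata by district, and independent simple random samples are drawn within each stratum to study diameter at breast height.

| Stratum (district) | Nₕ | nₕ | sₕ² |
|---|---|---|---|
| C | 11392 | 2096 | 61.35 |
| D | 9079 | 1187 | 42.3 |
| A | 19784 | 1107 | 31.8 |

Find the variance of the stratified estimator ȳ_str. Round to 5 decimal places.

0.01004

Var(ȳ_str) = Σₕ Wₕ²(1 − fₕ)sₕ²/nₕ with Wₕ = Nₕ/N, N = 40255.
C: Wₕ = 0.28299590; term = 0.28299590²·(1 − 0.18398876)·61.35/2096 = 0.0019128447.
D: Wₕ = 0.22553720; term = 0.22553720²·(1 − 0.13074127)·42.3/1187 = 0.0015757056.
A: Wₕ = 0.49146690; term = 0.49146690²·(1 − 0.05595431)·31.8/1107 = 0.006550298.
Sum = 0.010038848.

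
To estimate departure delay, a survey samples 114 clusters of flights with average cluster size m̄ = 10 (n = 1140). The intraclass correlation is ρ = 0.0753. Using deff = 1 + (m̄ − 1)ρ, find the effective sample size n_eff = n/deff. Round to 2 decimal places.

679.50

deff = 1 + (10 − 1)·0.0753 = 1 + 0.6777 = 1.6777.
n_eff = 1140 / 1.6777 = 679.50.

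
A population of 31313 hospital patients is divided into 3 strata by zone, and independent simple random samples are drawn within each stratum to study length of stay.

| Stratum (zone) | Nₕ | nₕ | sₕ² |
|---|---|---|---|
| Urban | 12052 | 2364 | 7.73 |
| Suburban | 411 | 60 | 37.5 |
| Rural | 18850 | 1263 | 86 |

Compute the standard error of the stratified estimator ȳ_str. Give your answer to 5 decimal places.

Var(ȳ_str) = Σₕ Wₕ²(1 − fₕ)sₕ²/nₕ with Wₕ = Nₕ/N, N = 31313.
Urban: Wₕ = 0.38488807; term = 0.38488807²·(1 − 0.19615002)·7.73/2364 = 3.8938204 × 10^-4.
Suburban: Wₕ = 0.01312554; term = 0.01312554²·(1 − 0.14598540)·37.5/60 = 9.19559 × 10^-5.
Rural: Wₕ = 0.60198640; term = 0.60198640²·(1 − 0.06700265)·86/1263 = 0.023022308.
Sum = 0.023503646.
SE = √(0.023503646) = 0.15331.

0.15331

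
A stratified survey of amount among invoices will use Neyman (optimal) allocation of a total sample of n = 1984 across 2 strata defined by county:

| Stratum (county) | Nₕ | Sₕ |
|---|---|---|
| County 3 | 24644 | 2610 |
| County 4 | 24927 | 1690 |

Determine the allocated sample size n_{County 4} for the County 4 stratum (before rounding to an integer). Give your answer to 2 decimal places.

Neyman allocation: nₕ = n·NₕSₕ / Σⱼ NⱼSⱼ.
Σ NⱼSⱼ = 24644·2610 + 24927·1690 = 1.0644747 × 10^8.
n_{County 4} = 1984·24927·1690 / (1.0644747 × 10^8) = 785.17.

785.17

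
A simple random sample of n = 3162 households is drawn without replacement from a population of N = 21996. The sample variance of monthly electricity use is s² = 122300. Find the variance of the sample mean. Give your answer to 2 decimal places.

Under SRS without replacement, Var(ȳ) = (1 − f)·s²/n with f = n/N = 3162/21996 = 0.14375341.
Var(ȳ) = (1 − 0.14375341)·122300/3162 = 0.85624659·38.678052 = 33.11795.

33.12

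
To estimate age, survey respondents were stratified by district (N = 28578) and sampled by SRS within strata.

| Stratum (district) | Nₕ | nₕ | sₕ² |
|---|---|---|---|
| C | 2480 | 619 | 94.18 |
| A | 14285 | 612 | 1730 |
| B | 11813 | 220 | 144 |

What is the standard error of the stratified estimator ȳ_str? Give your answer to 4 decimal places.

0.8869

Var(ȳ_str) = Σₕ Wₕ²(1 − fₕ)sₕ²/nₕ with Wₕ = Nₕ/N, N = 28578.
C: Wₕ = 0.08678004; term = 0.08678004²·(1 − 0.24959677)·94.18/619 = 8.5980987 × 10^-4.
A: Wₕ = 0.49986003; term = 0.49986003²·(1 − 0.04284214)·1730/612 = 0.67604418.
B: Wₕ = 0.41335993; term = 0.41335993²·(1 − 0.01862355)·144/220 = 0.10975699.
Sum = 0.78666098.
SE = √(0.78666098) = 0.8869.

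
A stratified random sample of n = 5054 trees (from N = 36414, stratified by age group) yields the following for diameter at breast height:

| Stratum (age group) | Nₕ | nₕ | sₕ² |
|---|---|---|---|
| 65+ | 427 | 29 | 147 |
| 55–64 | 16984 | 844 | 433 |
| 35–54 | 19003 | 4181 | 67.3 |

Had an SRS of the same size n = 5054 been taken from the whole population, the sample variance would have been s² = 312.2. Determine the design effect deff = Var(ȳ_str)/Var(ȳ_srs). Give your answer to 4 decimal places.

Var(ȳ_str) = Σ Wₕ²(1−fₕ)sₕ²/nₕ with Wₕ = Nₕ/36414:
  65+: (427/36414)²·(1−29/427)·147/29 = 6.4967104 × 10^-4
  55–64: (16984/36414)²·(1−844/16984)·433/844 = 0.10606014
  35–54: (19003/36414)²·(1−4181/19003)·67.3/4181 = 0.0034192204
  → Var(ȳ_str) = 0.11012903.
Var(ȳ_srs) = (1 − 5054/36414)·312.2/5054 = 0.053199228.
deff = 0.11012903 / 0.053199228 = 2.0701.

2.0701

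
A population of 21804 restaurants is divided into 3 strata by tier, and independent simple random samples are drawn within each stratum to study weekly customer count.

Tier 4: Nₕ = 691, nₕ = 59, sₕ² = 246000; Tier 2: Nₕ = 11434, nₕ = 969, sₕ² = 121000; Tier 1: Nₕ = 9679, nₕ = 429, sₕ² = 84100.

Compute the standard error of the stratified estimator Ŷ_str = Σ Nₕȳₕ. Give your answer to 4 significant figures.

185200

Var(Ŷ_str) = Σₕ Nₕ²(1 − fₕ)sₕ²/nₕ.
Tier 4: 691²·(1 − 59/691)·246000/59 = 1.820867 × 10^9.
Tier 2: 11434²·(1 − 969/11434)·121000/969 = 1.4941666 × 10^10.
Tier 1: 9679²·(1 − 429/9679)·84100/429 = 1.7551366 × 10^10.
Sum = 3.4313899 × 10^10.
SE = √(3.4313899 × 10^10) = 185200.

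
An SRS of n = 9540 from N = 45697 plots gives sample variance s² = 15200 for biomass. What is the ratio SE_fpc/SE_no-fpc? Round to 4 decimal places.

0.8895

f = n/N = 9540/45697 = 0.20876644.
SE_no-fpc = √(s²/n) = 1.2622565; SE_fpc = √((1−f)s²/n) = 1.1227937.
Ratio = √(1−f) = 0.88951310.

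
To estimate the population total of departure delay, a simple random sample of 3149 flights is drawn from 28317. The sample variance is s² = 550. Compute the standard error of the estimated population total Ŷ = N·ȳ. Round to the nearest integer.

Var(Ŷ) = N²·Var(ȳ) = N²·(1 − n/N)·s²/n.
f = 3149/28317 = 0.11120528; Var(ȳ) = 0.88879472·550/3149 = 0.15523566.
Var(Ŷ) = 28317² · 0.15523566 = 1.244761 × 10^8.
SE(Ŷ) = √(1.244761 × 10^8) = 11157.

11157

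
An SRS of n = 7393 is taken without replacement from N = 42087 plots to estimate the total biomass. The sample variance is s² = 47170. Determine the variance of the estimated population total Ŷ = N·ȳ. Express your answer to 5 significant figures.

Var(Ŷ) = N²·Var(ȳ) = N²·(1 − n/N)·s²/n.
f = 7393/42087 = 0.17565994; Var(ȳ) = 0.82434006·47170/7393 = 5.2595862.
Var(Ŷ) = 42087² · 5.2595862 = 9.3163869 × 10^9.

9.3164 × 10^9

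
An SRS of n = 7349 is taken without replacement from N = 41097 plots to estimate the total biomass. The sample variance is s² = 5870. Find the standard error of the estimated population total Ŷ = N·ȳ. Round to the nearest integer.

Var(Ŷ) = N²·Var(ȳ) = N²·(1 − n/N)·s²/n.
f = 7349/41097 = 0.17882084; Var(ȳ) = 0.82117916·5870/7349 = 0.65591532.
Var(Ŷ) = 41097² · 0.65591532 = 1.107817 × 10^9.
SE(Ŷ) = √(1.107817 × 10^9) = 33284.

33284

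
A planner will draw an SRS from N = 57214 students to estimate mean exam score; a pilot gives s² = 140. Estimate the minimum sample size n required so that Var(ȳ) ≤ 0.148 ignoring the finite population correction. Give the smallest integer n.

Without fpc, n₀ = s²/D = 140/0.148 = 945.9459.
Rounding up, n = 946.

946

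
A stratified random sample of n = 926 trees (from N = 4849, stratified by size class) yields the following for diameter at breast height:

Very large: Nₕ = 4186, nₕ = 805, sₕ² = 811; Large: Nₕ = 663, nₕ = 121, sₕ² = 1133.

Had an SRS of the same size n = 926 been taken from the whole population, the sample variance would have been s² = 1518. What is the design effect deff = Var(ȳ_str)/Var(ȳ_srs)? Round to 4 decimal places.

0.5651

Var(ȳ_str) = Σ Wₕ²(1−fₕ)sₕ²/nₕ with Wₕ = Nₕ/4849:
  Very large: (4186/4849)²·(1−805/4186)·811/805 = 0.60640811
  Large: (663/4849)²·(1−121/663)·1133/121 = 0.1431044
  → Var(ȳ_str) = 0.74951251.
Var(ȳ_srs) = (1 − 926/4849)·1518/926 = 1.3262546.
deff = 0.74951251 / 1.3262546 = 0.5651.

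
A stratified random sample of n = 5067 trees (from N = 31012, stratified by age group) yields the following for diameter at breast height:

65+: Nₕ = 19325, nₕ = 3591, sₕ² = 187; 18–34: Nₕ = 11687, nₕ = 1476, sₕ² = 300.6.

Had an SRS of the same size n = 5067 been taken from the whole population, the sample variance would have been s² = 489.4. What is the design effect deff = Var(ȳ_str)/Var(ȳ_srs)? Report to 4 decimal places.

Var(ȳ_str) = Σ Wₕ²(1−fₕ)sₕ²/nₕ with Wₕ = Nₕ/31012:
  65+: (19325/31012)²·(1−3591/19325)·187/3591 = 0.016463619
  18–34: (11687/31012)²·(1−1476/11687)·300.6/1476 = 0.025270532
  → Var(ȳ_str) = 0.041734151.
Var(ȳ_srs) = (1 − 5067/31012)·489.4/5067 = 0.080804763.
deff = 0.041734151 / 0.080804763 = 0.5165.

0.5165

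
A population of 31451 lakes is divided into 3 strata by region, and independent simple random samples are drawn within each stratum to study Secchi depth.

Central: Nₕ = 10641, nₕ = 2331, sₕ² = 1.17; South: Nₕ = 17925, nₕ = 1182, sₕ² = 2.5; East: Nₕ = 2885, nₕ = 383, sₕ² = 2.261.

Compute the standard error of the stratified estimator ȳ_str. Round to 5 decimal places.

0.02701

Var(ȳ_str) = Σₕ Wₕ²(1 − fₕ)sₕ²/nₕ with Wₕ = Nₕ/N, N = 31451.
Central: Wₕ = 0.33833582; term = 0.33833582²·(1 − 0.21905836)·1.17/2331 = 4.4870214 × 10^-5.
South: Wₕ = 0.56993418; term = 0.56993418²·(1 − 0.06594142)·2.5/1182 = 6.4172071 × 10^-4.
East: Wₕ = 0.09172999; term = 0.09172999²·(1 − 0.13275563)·2.261/383 = 4.3079038 × 10^-5.
Sum = 7.2966996 × 10^-4.
SE = √(7.2966996 × 10^-4) = 0.02701.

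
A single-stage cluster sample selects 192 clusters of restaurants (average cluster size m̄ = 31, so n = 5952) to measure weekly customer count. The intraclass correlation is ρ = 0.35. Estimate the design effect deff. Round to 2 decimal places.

11.50

deff = 1 + (31 − 1)·0.35 = 1 + 10.5 = 11.5.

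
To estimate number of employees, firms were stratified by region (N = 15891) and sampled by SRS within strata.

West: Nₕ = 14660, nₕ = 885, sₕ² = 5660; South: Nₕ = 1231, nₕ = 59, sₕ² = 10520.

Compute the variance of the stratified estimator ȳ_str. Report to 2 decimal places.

Var(ȳ_str) = Σₕ Wₕ²(1 − fₕ)sₕ²/nₕ with Wₕ = Nₕ/N, N = 15891.
West: Wₕ = 0.92253477; term = 0.92253477²·(1 − 0.06036835)·5660/885 = 5.1144187.
South: Wₕ = 0.07746523; term = 0.07746523²·(1 − 0.04792851)·10520/59 = 1.0187015.
Sum = 6.1331202.

6.13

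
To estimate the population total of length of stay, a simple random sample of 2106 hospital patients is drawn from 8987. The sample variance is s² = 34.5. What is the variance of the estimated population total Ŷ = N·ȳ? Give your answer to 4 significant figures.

1.013 × 10^6

Var(Ŷ) = N²·Var(ȳ) = N²·(1 − n/N)·s²/n.
f = 2106/8987 = 0.23433849; Var(ȳ) = 0.76566151·34.5/2106 = 0.012542888.
Var(Ŷ) = 8987² · 0.012542888 = 1.013041 × 10^6.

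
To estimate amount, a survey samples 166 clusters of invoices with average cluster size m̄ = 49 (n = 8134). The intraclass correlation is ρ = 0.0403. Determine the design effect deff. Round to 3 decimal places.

2.934

deff = 1 + (49 − 1)·0.0403 = 1 + 1.9344 = 2.9344.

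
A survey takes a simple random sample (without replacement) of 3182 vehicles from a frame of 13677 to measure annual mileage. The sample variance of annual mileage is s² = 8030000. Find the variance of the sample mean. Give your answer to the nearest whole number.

Under SRS without replacement, Var(ȳ) = (1 − f)·s²/n with f = n/N = 3182/13677 = 0.23265336.
Var(ȳ) = (1 − 0.23265336)·8030000/3182 = 0.76734664·2523.5701 = 1936.453.

1936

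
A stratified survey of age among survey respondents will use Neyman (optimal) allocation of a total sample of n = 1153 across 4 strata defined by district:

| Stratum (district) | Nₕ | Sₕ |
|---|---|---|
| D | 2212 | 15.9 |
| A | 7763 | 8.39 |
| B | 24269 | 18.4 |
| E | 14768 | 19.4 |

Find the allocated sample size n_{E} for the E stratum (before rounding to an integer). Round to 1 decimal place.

Neyman allocation: nₕ = n·NₕSₕ / Σⱼ NⱼSⱼ.
Σ NⱼSⱼ = 2212·15.9 + 7763·8.39 + 24269·18.4 + 14768·19.4 = 833351.17.
n_{E} = 1153·14768·19.4 / 833351.17 = 396.4.

396.4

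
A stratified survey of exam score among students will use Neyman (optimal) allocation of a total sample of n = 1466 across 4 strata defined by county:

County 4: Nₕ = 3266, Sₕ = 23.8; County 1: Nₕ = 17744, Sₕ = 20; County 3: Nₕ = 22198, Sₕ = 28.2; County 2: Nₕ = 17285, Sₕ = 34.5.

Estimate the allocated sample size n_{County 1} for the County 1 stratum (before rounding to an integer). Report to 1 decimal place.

Neyman allocation: nₕ = n·NₕSₕ / Σⱼ NⱼSⱼ.
Σ NⱼSⱼ = 3266·23.8 + 17744·20 + 22198·28.2 + 17285·34.5 = 1.6549269 × 10^6.
n_{County 1} = 1466·17744·20 / (1.6549269 × 10^6) = 314.4.

314.4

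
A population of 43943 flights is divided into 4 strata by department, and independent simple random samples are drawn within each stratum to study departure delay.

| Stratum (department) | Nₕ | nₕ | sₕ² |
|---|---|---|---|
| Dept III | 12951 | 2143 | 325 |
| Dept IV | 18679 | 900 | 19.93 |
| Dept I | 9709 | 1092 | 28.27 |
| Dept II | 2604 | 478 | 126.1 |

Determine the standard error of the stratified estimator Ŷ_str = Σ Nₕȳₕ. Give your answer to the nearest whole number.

5675

Var(Ŷ_str) = Σₕ Nₕ²(1 − fₕ)sₕ²/nₕ.
Dept III: 12951²·(1 − 2143/12951)·325/2143 = 2.1228037 × 10^7.
Dept IV: 18679²·(1 − 900/18679)·19.93/900 = 7.3540358 × 10^6.
Dept I: 9709²·(1 − 1092/9709)·28.27/1092 = 2.1658769 × 10^6.
Dept II: 2604²·(1 − 478/2604)·126.1/478 = 1.4604659 × 10^6.
Sum = 3.2208416 × 10^7.
SE = √(3.2208416 × 10^7) = 5675.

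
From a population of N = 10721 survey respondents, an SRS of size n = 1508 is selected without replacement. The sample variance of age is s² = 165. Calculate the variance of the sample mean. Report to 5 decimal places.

Under SRS without replacement, Var(ȳ) = (1 − f)·s²/n with f = n/N = 1508/10721 = 0.14065852.
Var(ȳ) = (1 − 0.14065852)·165/1508 = 0.85934148·0.10941645 = 0.09402609.

0.09403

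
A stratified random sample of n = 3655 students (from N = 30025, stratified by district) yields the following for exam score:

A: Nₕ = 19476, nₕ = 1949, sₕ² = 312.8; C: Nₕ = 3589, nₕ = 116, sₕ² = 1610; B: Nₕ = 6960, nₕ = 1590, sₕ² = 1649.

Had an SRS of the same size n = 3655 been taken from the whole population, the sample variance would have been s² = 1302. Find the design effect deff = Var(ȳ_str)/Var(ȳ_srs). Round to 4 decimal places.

Var(ȳ_str) = Σ Wₕ²(1−fₕ)sₕ²/nₕ with Wₕ = Nₕ/30025:
  A: (19476/30025)²·(1−1949/19476)·312.8/1949 = 0.060770978
  C: (3589/30025)²·(1−116/3589)·1610/116 = 0.19190226
  B: (6960/30025)²·(1−1590/6960)·1649/1590 = 0.042997284
  → Var(ȳ_str) = 0.29567052.
Var(ȳ_srs) = (1 − 3655/30025)·1302/3655 = 0.31286049.
deff = 0.29567052 / 0.31286049 = 0.9451.

0.9451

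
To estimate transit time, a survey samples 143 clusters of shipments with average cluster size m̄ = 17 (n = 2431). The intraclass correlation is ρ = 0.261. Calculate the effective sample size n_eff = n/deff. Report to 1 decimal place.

deff = 1 + (17 − 1)·0.261 = 1 + 4.176 = 5.176.
n_eff = 2431 / 5.176 = 469.7.

469.7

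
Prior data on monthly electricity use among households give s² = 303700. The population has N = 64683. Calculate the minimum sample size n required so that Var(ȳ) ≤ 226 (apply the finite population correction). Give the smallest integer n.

Without fpc, n₀ = s²/D = 303700/226 = 1343.8053.
With fpc, (1 − n/N)·s²/n ≤ D requires n ≥ n₀/(1 + n₀/N) = 1343.8053/(1 + 1343.8053/64683) = 1316.4556.
Rounding up, n = 1317.

1317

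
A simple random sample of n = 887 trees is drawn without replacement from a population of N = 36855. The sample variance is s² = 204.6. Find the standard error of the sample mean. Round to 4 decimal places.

Under SRS without replacement, Var(ȳ) = (1 − f)·s²/n with f = n/N = 887/36855 = 0.02406729.
Var(ȳ) = (1 − 0.02406729)·204.6/887 = 0.97593271·0.23066516 = 0.22511368.
SE(ȳ) = √(0.22511368) = 0.4745.

0.4745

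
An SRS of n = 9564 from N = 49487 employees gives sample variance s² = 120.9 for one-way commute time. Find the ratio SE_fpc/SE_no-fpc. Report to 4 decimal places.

f = n/N = 9564/49487 = 0.19326288.
SE_no-fpc = √(s²/n) = 0.11243289; SE_fpc = √((1−f)s²/n) = 0.10098559.
Ratio = √(1−f) = 0.89818546.

0.8982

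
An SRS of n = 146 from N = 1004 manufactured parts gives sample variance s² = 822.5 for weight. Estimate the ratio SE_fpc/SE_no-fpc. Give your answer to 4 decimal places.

0.9244

f = n/N = 146/1004 = 0.14541833.
SE_no-fpc = √(s²/n) = 2.3735125; SE_fpc = √((1−f)s²/n) = 2.1941601.
Ratio = √(1−f) = 0.92443587.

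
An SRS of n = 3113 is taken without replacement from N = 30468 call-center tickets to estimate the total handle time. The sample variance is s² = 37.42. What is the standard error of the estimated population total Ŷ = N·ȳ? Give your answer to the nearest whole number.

Var(Ŷ) = N²·Var(ȳ) = N²·(1 − n/N)·s²/n.
f = 3113/30468 = 0.10217277; Var(ȳ) = 0.89782723·37.42/3113 = 0.010792385.
Var(Ŷ) = 30468² · 0.010792385 = 1.001856 × 10^7.
SE(Ŷ) = √(1.001856 × 10^7) = 3165.

3165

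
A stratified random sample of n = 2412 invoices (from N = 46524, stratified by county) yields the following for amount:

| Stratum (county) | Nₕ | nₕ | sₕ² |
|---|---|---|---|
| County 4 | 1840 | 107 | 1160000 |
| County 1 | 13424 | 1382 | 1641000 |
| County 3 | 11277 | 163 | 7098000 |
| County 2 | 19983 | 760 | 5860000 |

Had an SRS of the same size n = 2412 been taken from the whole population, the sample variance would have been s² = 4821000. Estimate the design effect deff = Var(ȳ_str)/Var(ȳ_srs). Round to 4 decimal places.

Var(ȳ_str) = Σ Wₕ²(1−fₕ)sₕ²/nₕ with Wₕ = Nₕ/46524:
  County 4: (1840/46524)²·(1−107/1840)·1160000/107 = 15.971162
  County 1: (13424/46524)²·(1−1382/13424)·1641000/1382 = 88.680271
  County 3: (11277/46524)²·(1−163/11277)·7098000/163 = 2521.4959
  County 2: (19983/46524)²·(1−760/19983)·5860000/760 = 1368.396
  → Var(ȳ_str) = 3994.5433.
Var(ȳ_srs) = (1 − 2412/46524)·4821000/2412 = 1895.1323.
deff = 3994.5433 / 1895.1323 = 2.1078.

2.1078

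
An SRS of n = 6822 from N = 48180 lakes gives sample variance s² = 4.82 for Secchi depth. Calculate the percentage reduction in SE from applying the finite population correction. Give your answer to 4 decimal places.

7.3498

f = n/N = 6822/48180 = 0.14159402.
SE_no-fpc = √(s²/n) = 0.026580776; SE_fpc = √((1−f)s²/n) = 0.024627143.
Ratio = √(1−f) = 0.92650201. Reduction = 100·(1 − 0.92650201) = 7.3498%.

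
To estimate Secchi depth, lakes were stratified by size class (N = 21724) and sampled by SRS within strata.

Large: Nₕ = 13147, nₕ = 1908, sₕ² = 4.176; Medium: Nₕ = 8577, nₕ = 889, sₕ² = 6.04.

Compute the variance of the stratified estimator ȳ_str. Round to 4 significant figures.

Var(ȳ_str) = Σₕ Wₕ²(1 − fₕ)sₕ²/nₕ with Wₕ = Nₕ/N, N = 21724.
Large: Wₕ = 0.60518321; term = 0.60518321²·(1 − 0.14512817)·4.176/1908 = 6.8526234 × 10^-4.
Medium: Wₕ = 0.39481679; term = 0.39481679²·(1 − 0.10364929)·6.04/889 = 9.4930195 × 10^-4.
Sum = 0.0016345643.

0.001635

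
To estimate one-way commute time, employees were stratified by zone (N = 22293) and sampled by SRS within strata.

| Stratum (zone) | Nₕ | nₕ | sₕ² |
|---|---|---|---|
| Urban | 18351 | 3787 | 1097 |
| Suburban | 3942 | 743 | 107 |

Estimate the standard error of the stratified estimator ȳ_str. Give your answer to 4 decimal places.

0.3993

Var(ȳ_str) = Σₕ Wₕ²(1 − fₕ)sₕ²/nₕ with Wₕ = Nₕ/N, N = 22293.
Urban: Wₕ = 0.82317319; term = 0.82317319²·(1 − 0.20636478)·1097/3787 = 0.15578107.
Suburban: Wₕ = 0.17682681; term = 0.17682681²·(1 − 0.18848300)·107/743 = 0.0036541704.
Sum = 0.15943524.
SE = √(0.15943524) = 0.3993.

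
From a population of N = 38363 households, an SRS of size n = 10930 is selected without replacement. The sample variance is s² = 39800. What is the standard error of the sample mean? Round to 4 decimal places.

Under SRS without replacement, Var(ȳ) = (1 − f)·s²/n with f = n/N = 10930/38363 = 0.28490994.
Var(ȳ) = (1 − 0.28490994)·39800/10930 = 0.71509006·3.6413541 = 2.6038961.
SE(ȳ) = √(2.6038961) = 1.6137.

1.6137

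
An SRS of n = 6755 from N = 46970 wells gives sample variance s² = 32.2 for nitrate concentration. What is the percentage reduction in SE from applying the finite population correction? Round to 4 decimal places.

f = n/N = 6755/46970 = 0.14381520.
SE_no-fpc = √(s²/n) = 0.069042301; SE_fpc = √((1−f)s²/n) = 0.063885017.
Ratio = √(1−f) = 0.92530254. Reduction = 100·(1 − 0.92530254) = 7.4697%.

7.4697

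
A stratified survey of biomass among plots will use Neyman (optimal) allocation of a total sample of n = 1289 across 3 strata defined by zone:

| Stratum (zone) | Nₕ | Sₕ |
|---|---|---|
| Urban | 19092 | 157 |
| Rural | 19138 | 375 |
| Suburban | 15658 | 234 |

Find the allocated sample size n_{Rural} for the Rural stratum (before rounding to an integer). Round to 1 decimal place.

668.5

Neyman allocation: nₕ = n·NₕSₕ / Σⱼ NⱼSⱼ.
Σ NⱼSⱼ = 19092·157 + 19138·375 + 15658·234 = 1.3838166 × 10^7.
n_{Rural} = 1289·19138·375 / (1.3838166 × 10^7) = 668.5.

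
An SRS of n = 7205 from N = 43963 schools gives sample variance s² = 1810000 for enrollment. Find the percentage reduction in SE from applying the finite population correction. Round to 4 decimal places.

f = n/N = 7205/43963 = 0.16388781.
SE_no-fpc = √(s²/n) = 15.849746; SE_fpc = √((1−f)s²/n) = 14.492876.
Ratio = √(1−f) = 0.91439170. Reduction = 100·(1 − 0.91439170) = 8.5608%.

8.5608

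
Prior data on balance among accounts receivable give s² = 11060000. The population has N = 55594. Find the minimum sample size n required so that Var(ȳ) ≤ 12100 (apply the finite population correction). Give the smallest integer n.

900

Without fpc, n₀ = s²/D = 11060000/12100 = 914.0496.
With fpc, (1 − n/N)·s²/n ≤ D requires n ≥ n₀/(1 + n₀/N) = 914.0496/(1 + 914.0496/55594) = 899.2643.
Rounding up, n = 900.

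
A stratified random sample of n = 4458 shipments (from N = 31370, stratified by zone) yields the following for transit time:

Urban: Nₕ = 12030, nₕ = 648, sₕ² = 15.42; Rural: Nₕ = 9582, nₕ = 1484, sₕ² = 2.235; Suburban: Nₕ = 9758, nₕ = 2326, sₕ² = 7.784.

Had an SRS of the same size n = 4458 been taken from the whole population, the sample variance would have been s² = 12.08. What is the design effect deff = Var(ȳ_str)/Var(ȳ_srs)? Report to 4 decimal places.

Var(ȳ_str) = Σ Wₕ²(1−fₕ)sₕ²/nₕ with Wₕ = Nₕ/31370:
  Urban: (12030/31370)²·(1−648/12030)·15.42/648 = 0.0033110409
  Rural: (9582/31370)²·(1−1484/9582)·2.235/1484 = 1.1875408 × 10^-4
  Suburban: (9758/31370)²·(1−2326/9758)·7.784/2326 = 2.4662131 × 10^-4
  → Var(ȳ_str) = 0.0036764163.
Var(ȳ_srs) = (1 − 4458/31370)·12.08/4458 = 0.002324654.
deff = 0.0036764163 / 0.002324654 = 1.5815.

1.5815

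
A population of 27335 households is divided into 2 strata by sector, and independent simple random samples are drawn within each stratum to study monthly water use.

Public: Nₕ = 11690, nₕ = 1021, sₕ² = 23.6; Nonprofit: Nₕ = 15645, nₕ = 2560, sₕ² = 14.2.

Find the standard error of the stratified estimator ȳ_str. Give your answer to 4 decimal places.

Var(ȳ_str) = Σₕ Wₕ²(1 − fₕ)sₕ²/nₕ with Wₕ = Nₕ/N, N = 27335.
Public: Wₕ = 0.42765685; term = 0.42765685²·(1 − 0.08733961)·23.6/1021 = 0.0038582142.
Nonprofit: Wₕ = 0.57234315; term = 0.57234315²·(1 − 0.16363055)·14.2/2560 = 0.0015197058.
Sum = 0.00537792.
SE = √(0.00537792) = 0.0733.

0.0733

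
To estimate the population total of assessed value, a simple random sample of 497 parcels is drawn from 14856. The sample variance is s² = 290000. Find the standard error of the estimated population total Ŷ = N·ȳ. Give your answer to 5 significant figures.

352800

Var(Ŷ) = N²·Var(ȳ) = N²·(1 − n/N)·s²/n.
f = 497/14856 = 0.03345450; Var(ȳ) = 0.96654550·290000/497 = 563.98027.
Var(Ŷ) = 14856² · 563.98027 = 1.2447086 × 10^11.
SE(Ŷ) = √(1.2447086 × 10^11) = 352800.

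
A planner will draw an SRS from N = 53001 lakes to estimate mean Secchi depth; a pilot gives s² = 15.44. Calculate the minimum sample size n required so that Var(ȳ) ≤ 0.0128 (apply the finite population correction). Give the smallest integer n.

Without fpc, n₀ = s²/D = 15.44/0.0128 = 1206.2500.
With fpc, (1 − n/N)·s²/n ≤ D requires n ≥ n₀/(1 + n₀/N) = 1206.2500/(1 + 1206.2500/53001) = 1179.4079.
Rounding up, n = 1180.

1180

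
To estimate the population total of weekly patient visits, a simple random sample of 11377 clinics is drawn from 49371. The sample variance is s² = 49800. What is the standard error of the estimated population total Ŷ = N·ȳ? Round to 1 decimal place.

90613.8

Var(Ŷ) = N²·Var(ȳ) = N²·(1 − n/N)·s²/n.
f = 11377/49371 = 0.23043892; Var(ȳ) = 0.76956108·49800/11377 = 3.368563.
Var(Ŷ) = 49371² · 3.368563 = 8.2108576 × 10^9.
SE(Ŷ) = √(8.2108576 × 10^9) = 90613.8.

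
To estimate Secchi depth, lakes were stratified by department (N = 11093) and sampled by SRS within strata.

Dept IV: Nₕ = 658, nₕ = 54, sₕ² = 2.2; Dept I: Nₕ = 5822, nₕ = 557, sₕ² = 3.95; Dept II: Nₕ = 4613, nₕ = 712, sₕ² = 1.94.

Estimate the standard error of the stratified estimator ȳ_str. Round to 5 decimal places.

0.04792

Var(ȳ_str) = Σₕ Wₕ²(1 − fₕ)sₕ²/nₕ with Wₕ = Nₕ/N, N = 11093.
Dept IV: Wₕ = 0.05931669; term = 0.05931669²·(1 − 0.08206687)·2.2/54 = 1.3158116 × 10^-4.
Dept I: Wₕ = 0.52483548; term = 0.52483548²·(1 − 0.09567159)·3.95/557 = 0.0017665033.
Dept II: Wₕ = 0.41584783; term = 0.41584783²·(1 − 0.15434641)·1.94/712 = 3.9845852 × 10^-4.
Sum = 0.002296543.
SE = √(0.002296543) = 0.04792.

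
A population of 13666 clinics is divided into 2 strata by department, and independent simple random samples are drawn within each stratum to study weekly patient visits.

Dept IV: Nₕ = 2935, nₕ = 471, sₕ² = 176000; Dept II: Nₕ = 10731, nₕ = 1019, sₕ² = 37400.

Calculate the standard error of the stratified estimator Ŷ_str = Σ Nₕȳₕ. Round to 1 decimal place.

Var(Ŷ_str) = Σₕ Nₕ²(1 − fₕ)sₕ²/nₕ.
Dept IV: 2935²·(1 − 471/2935)·176000/471 = 2.7023436 × 10^9.
Dept II: 10731²·(1 − 1019/10731)·37400/1019 = 3.8251308 × 10^9.
Sum = 6.5274744 × 10^9.
SE = √(6.5274744 × 10^9) = 80792.8.

80792.8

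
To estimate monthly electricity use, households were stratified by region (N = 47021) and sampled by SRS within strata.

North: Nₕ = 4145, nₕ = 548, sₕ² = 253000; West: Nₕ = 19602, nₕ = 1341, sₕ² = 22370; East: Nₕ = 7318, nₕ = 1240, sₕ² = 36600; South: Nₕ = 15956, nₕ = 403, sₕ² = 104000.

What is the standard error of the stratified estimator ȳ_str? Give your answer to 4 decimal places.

Var(ȳ_str) = Σₕ Wₕ²(1 − fₕ)sₕ²/nₕ with Wₕ = Nₕ/N, N = 47021.
North: Wₕ = 0.08815210; term = 0.08815210²·(1 − 0.13220748)·253000/548 = 3.1133017.
West: Wₕ = 0.41687757; term = 0.41687757²·(1 − 0.06841139)·22370/1341 = 2.7007129.
East: Wₕ = 0.15563259; term = 0.15563259²·(1 − 0.16944520)·36600/1240 = 0.59378439.
South: Wₕ = 0.33933774; term = 0.33933774²·(1 − 0.02525696)·104000/403 = 28.965616.
Sum = 35.373415.
SE = √(35.373415) = 5.9476.

5.9476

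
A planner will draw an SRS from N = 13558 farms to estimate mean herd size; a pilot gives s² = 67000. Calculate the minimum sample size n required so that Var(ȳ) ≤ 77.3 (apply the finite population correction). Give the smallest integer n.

Without fpc, n₀ = s²/D = 67000/77.3 = 866.7529.
With fpc, (1 − n/N)·s²/n ≤ D requires n ≥ n₀/(1 + n₀/N) = 866.7529/(1 + 866.7529/13558) = 814.6716.
Rounding up, n = 815.

815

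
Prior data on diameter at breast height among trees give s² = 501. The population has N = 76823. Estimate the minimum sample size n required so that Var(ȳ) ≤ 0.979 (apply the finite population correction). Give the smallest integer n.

Without fpc, n₀ = s²/D = 501/0.979 = 511.7467.
With fpc, (1 − n/N)·s²/n ≤ D requires n ≥ n₀/(1 + n₀/N) = 511.7467/(1 + 511.7467/76823) = 508.3603.
Rounding up, n = 509.

509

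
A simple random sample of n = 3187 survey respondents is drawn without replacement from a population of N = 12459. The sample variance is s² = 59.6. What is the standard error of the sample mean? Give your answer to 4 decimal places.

Under SRS without replacement, Var(ȳ) = (1 − f)·s²/n with f = n/N = 3187/12459 = 0.25579902.
Var(ȳ) = (1 − 0.25579902)·59.6/3187 = 0.74420098·0.018700973 = 0.013917282.
SE(ȳ) = √(0.013917282) = 0.1180.

0.1180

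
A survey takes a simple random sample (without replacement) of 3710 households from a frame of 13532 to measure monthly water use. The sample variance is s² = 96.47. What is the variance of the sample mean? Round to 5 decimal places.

Under SRS without replacement, Var(ȳ) = (1 − f)·s²/n with f = n/N = 3710/13532 = 0.27416494.
Var(ȳ) = (1 − 0.27416494)·96.47/3710 = 0.72583506·0.026002695 = 0.018873668.

0.01887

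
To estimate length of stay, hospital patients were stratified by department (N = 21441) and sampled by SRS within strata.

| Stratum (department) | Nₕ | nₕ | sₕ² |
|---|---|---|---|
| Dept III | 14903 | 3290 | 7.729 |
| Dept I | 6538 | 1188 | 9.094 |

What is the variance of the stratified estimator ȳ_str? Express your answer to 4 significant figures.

0.001467

Var(ȳ_str) = Σₕ Wₕ²(1 − fₕ)sₕ²/nₕ with Wₕ = Nₕ/N, N = 21441.
Dept III: Wₕ = 0.69507019; term = 0.69507019²·(1 − 0.22076092)·7.729/3290 = 8.844137 × 10^-4.
Dept I: Wₕ = 0.30492981; term = 0.30492981²·(1 − 0.18170694)·9.094/1188 = 5.8243456 × 10^-4.
Sum = 0.0014668483.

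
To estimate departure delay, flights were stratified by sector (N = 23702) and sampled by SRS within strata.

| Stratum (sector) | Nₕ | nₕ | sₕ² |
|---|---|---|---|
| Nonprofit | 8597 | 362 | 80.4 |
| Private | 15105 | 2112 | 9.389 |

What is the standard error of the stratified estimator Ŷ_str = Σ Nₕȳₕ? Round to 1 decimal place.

4073.9

Var(Ŷ_str) = Σₕ Nₕ²(1 − fₕ)sₕ²/nₕ.
Nonprofit: 8597²·(1 − 362/8597)·80.4/362 = 1.5723818 × 10^7.
Private: 15105²·(1 − 2112/15105)·9.389/2112 = 872480.23.
Sum = 1.6596298 × 10^7.
SE = √(1.6596298 × 10^7) = 4073.9.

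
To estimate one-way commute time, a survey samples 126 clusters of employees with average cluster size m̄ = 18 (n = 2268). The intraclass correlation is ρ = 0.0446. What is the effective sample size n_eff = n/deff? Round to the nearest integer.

deff = 1 + (18 − 1)·0.0446 = 1 + 0.7582 = 1.7582.
n_eff = 2268 / 1.7582 = 1290.

1290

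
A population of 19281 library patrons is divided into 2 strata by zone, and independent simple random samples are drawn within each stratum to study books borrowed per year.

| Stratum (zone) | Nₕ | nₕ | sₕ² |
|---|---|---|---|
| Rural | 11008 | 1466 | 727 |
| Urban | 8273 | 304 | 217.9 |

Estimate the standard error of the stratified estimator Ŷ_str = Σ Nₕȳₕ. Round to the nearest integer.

Var(Ŷ_str) = Σₕ Nₕ²(1 − fₕ)sₕ²/nₕ.
Rural: 11008²·(1 − 1466/11008)·727/1466 = 5.208927 × 10^7.
Urban: 8273²·(1 − 304/8273)·217.9/304 = 4.7255297 × 10^7.
Sum = 9.9344567 × 10^7.
SE = √(9.9344567 × 10^7) = 9967.

9967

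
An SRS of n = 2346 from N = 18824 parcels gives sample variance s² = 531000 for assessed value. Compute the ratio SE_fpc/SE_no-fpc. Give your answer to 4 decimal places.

0.9356

f = n/N = 2346/18824 = 0.12462813.
SE_no-fpc = √(s²/n) = 15.04469; SE_fpc = √((1−f)s²/n) = 14.076009.
Ratio = √(1−f) = 0.93561310.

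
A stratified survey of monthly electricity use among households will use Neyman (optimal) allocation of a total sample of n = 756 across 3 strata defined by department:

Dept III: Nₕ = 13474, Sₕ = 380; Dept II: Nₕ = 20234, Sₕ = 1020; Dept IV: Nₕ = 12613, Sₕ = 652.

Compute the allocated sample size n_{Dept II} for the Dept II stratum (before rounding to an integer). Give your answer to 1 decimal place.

459.1

Neyman allocation: nₕ = n·NₕSₕ / Σⱼ NⱼSⱼ.
Σ NⱼSⱼ = 13474·380 + 20234·1020 + 12613·652 = 3.3982476 × 10^7.
n_{Dept II} = 756·20234·1020 / (3.3982476 × 10^7) = 459.1.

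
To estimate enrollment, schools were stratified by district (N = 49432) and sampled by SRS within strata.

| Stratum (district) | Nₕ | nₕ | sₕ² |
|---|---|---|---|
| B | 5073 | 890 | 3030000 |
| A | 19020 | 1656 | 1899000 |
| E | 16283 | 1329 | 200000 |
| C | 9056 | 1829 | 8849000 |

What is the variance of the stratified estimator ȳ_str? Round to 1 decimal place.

329.1

Var(ȳ_str) = Σₕ Wₕ²(1 − fₕ)sₕ²/nₕ with Wₕ = Nₕ/N, N = 49432.
B: Wₕ = 0.10262583; term = 0.10262583²·(1 − 0.17543860)·3030000/890 = 29.565756.
A: Wₕ = 0.38477100; term = 0.38477100²·(1 − 0.08706625)·1899000/1656 = 154.99174.
E: Wₕ = 0.32940201; term = 0.32940201²·(1 − 0.08161887)·200000/1329 = 14.996173.
C: Wₕ = 0.18320117; term = 0.18320117²·(1 − 0.20196555)·8849000/1829 = 129.58615.
Sum = 329.13982.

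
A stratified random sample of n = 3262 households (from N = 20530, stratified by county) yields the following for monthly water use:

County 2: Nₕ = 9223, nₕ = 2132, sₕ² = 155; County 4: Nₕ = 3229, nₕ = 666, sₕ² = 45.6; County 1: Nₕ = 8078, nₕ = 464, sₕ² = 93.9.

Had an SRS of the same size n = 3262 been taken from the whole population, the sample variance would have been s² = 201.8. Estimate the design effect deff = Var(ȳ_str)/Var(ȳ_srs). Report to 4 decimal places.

Var(ȳ_str) = Σ Wₕ²(1−fₕ)sₕ²/nₕ with Wₕ = Nₕ/20530:
  County 2: (9223/20530)²·(1−2132/9223)·155/2132 = 0.011280966
  County 4: (3229/20530)²·(1−666/3229)·45.6/666 = 0.0013444027
  County 1: (8078/20530)²·(1−464/8078)·93.9/464 = 0.029531563
  → Var(ȳ_str) = 0.042156932.
Var(ȳ_srs) = (1 − 3262/20530)·201.8/3262 = 0.052034369.
deff = 0.042156932 / 0.052034369 = 0.8102.

0.8102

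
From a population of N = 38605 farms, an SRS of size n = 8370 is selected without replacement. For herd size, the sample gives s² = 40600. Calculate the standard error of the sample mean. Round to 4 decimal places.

Under SRS without replacement, Var(ȳ) = (1 − f)·s²/n with f = n/N = 8370/38605 = 0.21681129.
Var(ȳ) = (1 − 0.21681129)·40600/8370 = 0.78318871·4.8506571 = 3.7989799.
SE(ȳ) = √(3.7989799) = 1.9491.

1.9491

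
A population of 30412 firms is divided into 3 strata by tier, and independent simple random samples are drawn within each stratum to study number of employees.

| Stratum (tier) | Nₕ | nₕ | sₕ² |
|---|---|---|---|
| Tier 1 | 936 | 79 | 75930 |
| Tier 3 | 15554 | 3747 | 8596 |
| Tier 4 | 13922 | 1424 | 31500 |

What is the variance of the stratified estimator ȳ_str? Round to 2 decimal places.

5.45

Var(ȳ_str) = Σₕ Wₕ²(1 − fₕ)sₕ²/nₕ with Wₕ = Nₕ/N, N = 30412.
Tier 1: Wₕ = 0.03077732; term = 0.03077732²·(1 − 0.08440171)·75930/79 = 0.833591.
Tier 3: Wₕ = 0.51144285; term = 0.51144285²·(1 − 0.24090266)·8596/3747 = 0.45551681.
Tier 4: Wₕ = 0.45777982; term = 0.45777982²·(1 − 0.10228415)·31500/1424 = 4.1615273.
Sum = 5.4506351.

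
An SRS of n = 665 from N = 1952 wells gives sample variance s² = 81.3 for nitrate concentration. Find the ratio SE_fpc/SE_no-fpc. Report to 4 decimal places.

f = n/N = 665/1952 = 0.34067623.
SE_no-fpc = √(s²/n) = 0.34965074; SE_fpc = √((1−f)s²/n) = 0.28391204.
Ratio = √(1−f) = 0.81198754.

0.8120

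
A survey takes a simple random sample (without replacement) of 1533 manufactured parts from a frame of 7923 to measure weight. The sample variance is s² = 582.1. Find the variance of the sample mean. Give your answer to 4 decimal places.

Under SRS without replacement, Var(ȳ) = (1 − f)·s²/n with f = n/N = 1533/7923 = 0.19348732.
Var(ȳ) = (1 − 0.19348732)·582.1/1533 = 0.80651268·0.37971298 = 0.30624334.

0.3062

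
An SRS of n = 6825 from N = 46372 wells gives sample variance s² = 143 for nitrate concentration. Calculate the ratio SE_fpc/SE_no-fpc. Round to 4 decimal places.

f = n/N = 6825/46372 = 0.14717933.
SE_no-fpc = √(s²/n) = 0.14474937; SE_fpc = √((1−f)s²/n) = 0.13367357.
Ratio = √(1−f) = 0.92348290.

0.9235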